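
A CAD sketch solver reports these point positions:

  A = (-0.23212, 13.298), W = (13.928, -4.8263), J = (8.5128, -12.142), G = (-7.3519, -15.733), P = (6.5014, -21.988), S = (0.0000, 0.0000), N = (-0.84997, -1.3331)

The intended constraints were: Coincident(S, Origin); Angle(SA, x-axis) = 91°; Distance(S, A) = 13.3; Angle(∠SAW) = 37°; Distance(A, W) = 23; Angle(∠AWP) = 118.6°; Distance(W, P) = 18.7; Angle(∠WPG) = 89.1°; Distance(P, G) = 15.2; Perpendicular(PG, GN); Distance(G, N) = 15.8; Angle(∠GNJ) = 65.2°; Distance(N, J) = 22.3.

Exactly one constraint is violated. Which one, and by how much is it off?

Distance(N, J) = 22.3 — off by 8.00.

S = (0.00, 0.00) ✓; SA at 91.00° ✓; |SA| = 13.30 ✓; ∠SAW = 37.00° ✓; |AW| = 23.00 ✓; ∠AWP = 118.6° ✓; |WP| = 18.70 ✓; ∠WPG = 89.10° ✓; |PG| = 15.20 ✓; ∠(PG, GN) = 90.00° ✓; |GN| = 15.80 ✓; ∠GNJ = 65.20° ✓; |NJ| = 14.30 ✗.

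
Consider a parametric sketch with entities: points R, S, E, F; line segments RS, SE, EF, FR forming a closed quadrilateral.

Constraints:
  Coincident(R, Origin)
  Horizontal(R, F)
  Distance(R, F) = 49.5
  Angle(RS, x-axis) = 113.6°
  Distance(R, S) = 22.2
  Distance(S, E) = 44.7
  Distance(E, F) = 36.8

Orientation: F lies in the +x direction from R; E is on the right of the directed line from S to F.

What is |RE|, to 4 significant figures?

23.31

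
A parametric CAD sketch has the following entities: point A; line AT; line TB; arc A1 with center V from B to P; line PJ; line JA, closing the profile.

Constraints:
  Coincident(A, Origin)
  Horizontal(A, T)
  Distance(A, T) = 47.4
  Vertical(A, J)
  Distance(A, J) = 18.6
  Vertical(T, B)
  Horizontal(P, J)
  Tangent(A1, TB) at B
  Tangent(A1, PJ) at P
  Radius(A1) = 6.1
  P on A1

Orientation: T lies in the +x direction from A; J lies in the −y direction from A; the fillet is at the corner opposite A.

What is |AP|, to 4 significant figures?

45.30

The virtual corner opposite A is at (47.40, -18.60). The tangent condition forces VB to be normal to TB and A1 meets PJ tangentially, so VP is at right angles to PJ, with radius 6.1, so the center V sits 6.1 in from both sides at V = (41.30, -12.50). That places the tangent points at B = (47.40, -12.50) on TB and P = (41.30, -18.60) on PJ. Then |AP| = |P − A| = 45.30.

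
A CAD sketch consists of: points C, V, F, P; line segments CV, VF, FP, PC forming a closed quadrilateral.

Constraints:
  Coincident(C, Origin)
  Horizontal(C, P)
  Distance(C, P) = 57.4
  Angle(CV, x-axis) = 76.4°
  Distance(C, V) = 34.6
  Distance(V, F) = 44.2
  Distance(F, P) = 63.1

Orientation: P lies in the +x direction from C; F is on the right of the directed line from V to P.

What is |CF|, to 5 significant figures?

9.9534

Checks: |VF| = 44.20 ✓; |FP| = 63.10 ✓.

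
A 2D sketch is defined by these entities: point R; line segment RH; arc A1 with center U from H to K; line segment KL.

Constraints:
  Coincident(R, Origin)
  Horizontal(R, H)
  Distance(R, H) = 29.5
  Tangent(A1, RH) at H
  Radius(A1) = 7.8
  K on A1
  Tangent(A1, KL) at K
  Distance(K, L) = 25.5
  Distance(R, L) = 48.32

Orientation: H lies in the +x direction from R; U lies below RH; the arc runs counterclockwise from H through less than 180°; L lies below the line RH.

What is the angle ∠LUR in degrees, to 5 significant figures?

115.19°

Checks: |UK| = 7.800 ✓; ∠(UK, KL) = 90.00° ✓; |KL| = 25.50 ✓; |RL| = 48.32 ✓.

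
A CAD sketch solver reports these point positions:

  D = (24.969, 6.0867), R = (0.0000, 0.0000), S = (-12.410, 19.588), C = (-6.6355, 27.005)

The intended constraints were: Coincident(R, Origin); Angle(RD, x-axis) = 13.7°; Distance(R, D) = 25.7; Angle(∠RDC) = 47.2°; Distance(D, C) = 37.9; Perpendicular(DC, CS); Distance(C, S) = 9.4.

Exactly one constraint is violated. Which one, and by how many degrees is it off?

Perpendicular(DC, CS) — off by 4.40°.

R = (0.00, 0.00) ✓; RD at 13.70° ✓; |RD| = 25.70 ✓; ∠RDC = 47.20° ✓; |DC| = 37.90 ✓; ∠(DC, CS) = 85.60° ✗; |CS| = 9.400 ✓.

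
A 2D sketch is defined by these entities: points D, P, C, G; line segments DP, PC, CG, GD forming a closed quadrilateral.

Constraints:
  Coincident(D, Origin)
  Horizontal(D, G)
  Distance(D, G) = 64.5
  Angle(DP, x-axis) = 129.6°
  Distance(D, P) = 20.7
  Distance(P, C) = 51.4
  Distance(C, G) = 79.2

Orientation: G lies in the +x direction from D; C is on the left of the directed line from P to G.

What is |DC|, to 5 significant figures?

61.561

D is at the origin; D and G share the same y with |DG| = 64.5 and G in +x, so G = (64.5, 0). DP runs at 129.6° with |DP| = 20.7, so P = (-13.195, 15.950). C is determined by |PC| = 51.4 and |CG| = 79.2 together: it lies at the intersection of circle(P, 51.4) and circle(G, 79.2). With |PG| = 79.315, the foot of the radical line on PG is 16.770 from P and the perpendicular offset is √(51.4² − 16.770²) = 48.587. Taking the left-of-PG solution: C = (13.003, 60.172).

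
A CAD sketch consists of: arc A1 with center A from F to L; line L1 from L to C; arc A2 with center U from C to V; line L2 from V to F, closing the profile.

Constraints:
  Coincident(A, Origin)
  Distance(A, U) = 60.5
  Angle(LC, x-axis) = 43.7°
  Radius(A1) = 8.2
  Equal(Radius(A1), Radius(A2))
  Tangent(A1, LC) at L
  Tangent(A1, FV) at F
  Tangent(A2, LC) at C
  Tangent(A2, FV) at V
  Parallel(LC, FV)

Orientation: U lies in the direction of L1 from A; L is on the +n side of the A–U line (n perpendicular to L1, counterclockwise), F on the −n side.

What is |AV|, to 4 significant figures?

61.05

The slot axis is L1's direction at 43.7°, so u = (cos 43.7°, sin 43.7°) = (0.7230, 0.6909) and n = (−sin 43.7°, cos 43.7°) = (-0.6909, 0.7230). A is at the origin and U lies 60.5 along u from A, so U = 60.5·u = (43.74, 41.80). Tangency of A1 to both parallel lines with radius 8.2 puts L and F at A ± 8.2·n: L = (-5.665, 5.928), F = (5.665, -5.928). Equal radii place C and V the same way about U: C = U + 8.2·n = (38.07, 47.73), V = U − 8.2·n = (49.40, 35.87). Then |AV| = |V − A| = 61.05.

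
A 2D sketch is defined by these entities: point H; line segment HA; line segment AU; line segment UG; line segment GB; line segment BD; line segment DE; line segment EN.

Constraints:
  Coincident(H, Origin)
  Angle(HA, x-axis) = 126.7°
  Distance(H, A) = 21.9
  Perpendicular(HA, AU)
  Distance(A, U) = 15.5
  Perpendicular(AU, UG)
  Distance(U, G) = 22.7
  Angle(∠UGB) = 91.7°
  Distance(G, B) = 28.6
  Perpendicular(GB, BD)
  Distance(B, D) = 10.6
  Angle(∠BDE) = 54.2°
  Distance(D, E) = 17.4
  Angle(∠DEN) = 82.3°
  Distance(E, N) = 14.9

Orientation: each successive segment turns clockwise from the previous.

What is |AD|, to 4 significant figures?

18.64

H is at the origin; HA runs at 126.7° with length 21.9, so A = (-13.09, 17.56). The perpendicularity gives AU at right angles to HA, so AU runs at 36.70°; with |AU| = 15.5, U = (-0.6605, 26.82). AU ⟂ UG, so UG runs at -53.30°; with |UG| = 22.7, G = (12.91, 8.622). ∠UGB = 91.7° gives GB at -141.6° from the x-axis; with |GB| = 28.6, B = (-9.508, -9.143). GB is perpendicular to BD, so BD runs at 128.4°; with |BD| = 10.6, D = (-16.09, -0.8359). Then |AD| = |D − A| = 18.64.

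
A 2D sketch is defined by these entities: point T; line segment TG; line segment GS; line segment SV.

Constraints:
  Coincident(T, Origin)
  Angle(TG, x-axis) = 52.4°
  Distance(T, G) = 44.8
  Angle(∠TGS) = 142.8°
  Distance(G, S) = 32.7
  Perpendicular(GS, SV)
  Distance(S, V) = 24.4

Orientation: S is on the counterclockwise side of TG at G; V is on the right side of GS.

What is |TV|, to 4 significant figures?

85.60

T is at the origin; TG runs at 52.4° with length 44.8, so G = 44.8·(cos 52.4°, sin 52.4°) = (27.33, 35.49). ∠TGS = 142.8°, so GS runs at 52.4° + (180° − 142.8°) = 89.60° from the x-axis; with |GS| = 32.7, S = G + 32.7·(cos 89.60°, sin 89.60°) = (27.56, 68.19). GS ⟂ SV; with |SV| = 24.4 on the right of GS, V = S + 24.4·(1.000, -0.006981) = (51.96, 68.02). Then |TV| = |V − T| = 85.60.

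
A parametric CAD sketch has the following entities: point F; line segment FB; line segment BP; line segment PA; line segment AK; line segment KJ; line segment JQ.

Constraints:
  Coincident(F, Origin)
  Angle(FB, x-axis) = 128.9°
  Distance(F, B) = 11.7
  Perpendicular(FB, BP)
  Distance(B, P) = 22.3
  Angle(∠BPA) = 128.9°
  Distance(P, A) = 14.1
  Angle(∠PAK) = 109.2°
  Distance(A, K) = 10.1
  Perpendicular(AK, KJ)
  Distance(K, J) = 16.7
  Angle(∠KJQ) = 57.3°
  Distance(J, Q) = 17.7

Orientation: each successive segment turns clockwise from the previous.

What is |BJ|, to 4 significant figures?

15.83

F is at the origin; FB runs at 128.9° with length 11.7, so B = (-7.347, 9.105). The perpendicularity gives BP at right angles to FB, so BP runs at 38.90°; with |BP| = 22.3, P = (10.01, 23.11). ∠BPA = 128.9° gives PA at -12.20° from the x-axis; with |PA| = 14.1, A = (23.79, 20.13). ∠PAK = 109.2° gives AK at -83.00° from the x-axis; with |AK| = 10.1, K = (25.02, 10.10). AK is perpendicular to KJ, so KJ runs at -173.0°; with |KJ| = 16.7, J = (8.445, 8.069). Then |BJ| = |J − B| = 15.83.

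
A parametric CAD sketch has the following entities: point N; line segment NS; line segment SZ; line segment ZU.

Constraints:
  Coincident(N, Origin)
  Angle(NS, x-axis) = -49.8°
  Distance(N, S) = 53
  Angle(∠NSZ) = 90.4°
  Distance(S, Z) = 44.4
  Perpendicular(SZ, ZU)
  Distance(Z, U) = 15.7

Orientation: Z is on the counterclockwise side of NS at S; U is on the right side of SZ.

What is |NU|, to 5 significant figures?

81.999

∠NSZ = 90.4°, so SZ runs at -49.8° + (180° − 90.4°) = 39.800° from the x-axis; with |SZ| = 44.4, Z = S + 44.4·(cos 39.800°, sin 39.800°) = (68.321, -12.060). SZ is perpendicular to ZU; with |ZU| = 15.7 on the right of SZ, U = Z + 15.7·(0.64011, -0.76828) = (78.371, -24.122). Then |NU| = |U − N| = 81.999.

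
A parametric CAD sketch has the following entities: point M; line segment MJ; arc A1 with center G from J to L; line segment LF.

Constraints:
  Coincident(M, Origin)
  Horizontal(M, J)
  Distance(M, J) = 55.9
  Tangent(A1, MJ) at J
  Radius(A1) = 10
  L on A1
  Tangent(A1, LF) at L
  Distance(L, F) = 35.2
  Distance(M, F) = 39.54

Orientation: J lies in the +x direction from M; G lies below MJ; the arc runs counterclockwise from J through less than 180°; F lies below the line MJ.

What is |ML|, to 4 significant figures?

48.42

M is at the origin; MJ is horizontal with |MJ| = 55.9 and J on the +x side, so J = (55.90, 0.000). A1 meets MJ tangentially, so GJ is at right angles to MJ, so G = J + (0, -10) = (55.90, -10.00). Since GL ⟂ LF (tangency), |GF| = √(10.0² + 35.2²) = 36.59 regardless of where L sits on A1. So F lies on both circle(M, 39.54) and circle(G, 36.59); the below-MJ intersection is F = (25.44, -30.27). L is the foot of the tangent from F: L = (48.30, -3.506).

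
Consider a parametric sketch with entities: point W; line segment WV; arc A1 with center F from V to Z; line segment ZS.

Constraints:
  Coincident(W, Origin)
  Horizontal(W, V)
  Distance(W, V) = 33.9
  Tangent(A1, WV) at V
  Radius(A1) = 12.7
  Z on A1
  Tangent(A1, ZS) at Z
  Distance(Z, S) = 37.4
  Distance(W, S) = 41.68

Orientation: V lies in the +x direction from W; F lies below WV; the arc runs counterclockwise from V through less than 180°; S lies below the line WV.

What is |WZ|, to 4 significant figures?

23.56

Checks: |FZ| = 12.70 ✓; ∠(FZ, ZS) = 90.00° ✓; |ZS| = 37.40 ✓; |WS| = 41.68 ✓.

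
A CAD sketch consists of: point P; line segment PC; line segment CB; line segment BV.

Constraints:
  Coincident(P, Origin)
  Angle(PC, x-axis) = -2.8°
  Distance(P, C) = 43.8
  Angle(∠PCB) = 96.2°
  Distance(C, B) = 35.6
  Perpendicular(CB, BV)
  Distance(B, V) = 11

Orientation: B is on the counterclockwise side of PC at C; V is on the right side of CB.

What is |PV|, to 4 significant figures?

67.83

∠PCB = 96.2°, so CB runs at -2.8° + (180° − 96.2°) = 81.00° from the x-axis; with |CB| = 35.6, B = C + 35.6·(cos 81.00°, sin 81.00°) = (49.32, 33.02). The perpendicularity gives BV at right angles to CB; with |BV| = 11.0 on the right of CB, V = B + 11.0·(0.9877, -0.1564) = (60.18, 31.30). Then |PV| = |V − P| = 67.83.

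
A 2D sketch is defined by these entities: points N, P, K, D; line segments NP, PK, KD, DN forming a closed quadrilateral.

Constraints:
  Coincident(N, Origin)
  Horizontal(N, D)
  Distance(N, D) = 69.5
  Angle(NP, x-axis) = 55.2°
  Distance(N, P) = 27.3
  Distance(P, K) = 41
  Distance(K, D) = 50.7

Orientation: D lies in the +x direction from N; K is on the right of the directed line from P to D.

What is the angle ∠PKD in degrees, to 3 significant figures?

78.3°

Checks: |PK| = 41.00 ✓; |KD| = 50.70 ✓.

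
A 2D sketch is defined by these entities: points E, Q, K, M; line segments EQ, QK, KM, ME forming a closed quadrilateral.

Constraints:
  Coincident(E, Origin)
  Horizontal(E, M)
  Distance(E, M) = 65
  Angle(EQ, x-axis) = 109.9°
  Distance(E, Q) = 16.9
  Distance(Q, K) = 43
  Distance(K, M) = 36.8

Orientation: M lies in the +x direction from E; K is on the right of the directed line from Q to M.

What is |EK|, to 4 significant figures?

30.66

Checks: |QK| = 43.00 ✓; |KM| = 36.80 ✓.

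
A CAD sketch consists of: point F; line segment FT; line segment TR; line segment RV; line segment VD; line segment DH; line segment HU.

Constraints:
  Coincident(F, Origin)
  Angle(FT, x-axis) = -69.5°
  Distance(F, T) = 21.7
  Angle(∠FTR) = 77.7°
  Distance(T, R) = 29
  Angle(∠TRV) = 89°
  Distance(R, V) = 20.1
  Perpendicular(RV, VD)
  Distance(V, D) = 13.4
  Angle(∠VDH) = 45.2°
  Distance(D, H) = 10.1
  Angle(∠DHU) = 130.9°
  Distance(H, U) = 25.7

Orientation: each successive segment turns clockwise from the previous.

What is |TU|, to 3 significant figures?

50.4

F is at the origin; FT runs at -69.5° with length 21.7, so T = (7.60, -20.3). ∠FTR = 77.7° gives TR at -172° from the x-axis; with |TR| = 29.0, R = (-21.1, -24.5). ∠TRV = 89.0° gives RV at 97.2° from the x-axis; with |RV| = 20.1, V = (-23.6, -4.52). The perpendicularity gives VD at right angles to RV, so VD runs at 7.20°; with |VD| = 13.4, D = (-10.3, -2.84). ∠VDH = 45.2° gives DH at -128° from the x-axis; with |DH| = 10.1, H = (-16.5, -10.8). ∠DHU = 130.9° gives HU at -177° from the x-axis; with |HU| = 25.7, U = (-42.1, -12.3). Then |TU| = |U − T| = 50.4.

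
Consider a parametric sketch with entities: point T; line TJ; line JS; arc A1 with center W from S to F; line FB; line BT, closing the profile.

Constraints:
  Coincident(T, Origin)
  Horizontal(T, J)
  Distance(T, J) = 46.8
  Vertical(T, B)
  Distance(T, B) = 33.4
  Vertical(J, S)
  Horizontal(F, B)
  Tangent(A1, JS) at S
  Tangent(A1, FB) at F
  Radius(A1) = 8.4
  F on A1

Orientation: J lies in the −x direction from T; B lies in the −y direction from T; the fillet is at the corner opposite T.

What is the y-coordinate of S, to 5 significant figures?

-25.000

T is at the origin; TJ is horizontal with |TJ| = 46.8 and J on the −x side, so J = (-46.800, 0.0000). TB is vertical with |TB| = 33.4 and B on the −y side, so B = (0.0000, -33.400). The virtual corner opposite T is at (-46.800, -33.400). Tangency of A1 to JS means the radius WS is perpendicular to JS and the tangent condition forces WF to be normal to FB, with radius 8.4, so the center W sits 8.4 in from both sides at W = (-38.400, -25.000). That places the tangent points at S = (-46.800, -25.000) on JS and F = (-38.400, -33.400) on FB. So S.y = -25.000.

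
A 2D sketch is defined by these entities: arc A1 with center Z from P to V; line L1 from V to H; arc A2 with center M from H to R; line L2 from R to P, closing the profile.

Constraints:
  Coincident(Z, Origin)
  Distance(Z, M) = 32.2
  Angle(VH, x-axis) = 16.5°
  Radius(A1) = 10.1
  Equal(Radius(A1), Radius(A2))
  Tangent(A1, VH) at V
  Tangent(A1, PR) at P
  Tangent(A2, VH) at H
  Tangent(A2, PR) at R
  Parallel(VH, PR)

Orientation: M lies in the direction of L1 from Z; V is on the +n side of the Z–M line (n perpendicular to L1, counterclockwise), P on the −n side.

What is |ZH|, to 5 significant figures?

33.747

The slot axis is L1's direction at 16.5°, so u = (cos 16.5°, sin 16.5°) = (0.95882, 0.28402) and n = (−sin 16.5°, cos 16.5°) = (-0.28402, 0.95882). Z is at the origin and M lies 32.2 along u from Z, so M = 32.2·u = (30.874, 9.1453). Tangency of A1 to both parallel lines with radius 10.1 puts V and P at Z ± 10.1·n: V = (-2.8686, 9.6841), P = (2.8686, -9.6841). Equal radii place H and R the same way about M: H = M + 10.1·n = (28.005, 18.829), R = M − 10.1·n = (33.743, -0.53879). Then |ZH| = |H − Z| = 33.747.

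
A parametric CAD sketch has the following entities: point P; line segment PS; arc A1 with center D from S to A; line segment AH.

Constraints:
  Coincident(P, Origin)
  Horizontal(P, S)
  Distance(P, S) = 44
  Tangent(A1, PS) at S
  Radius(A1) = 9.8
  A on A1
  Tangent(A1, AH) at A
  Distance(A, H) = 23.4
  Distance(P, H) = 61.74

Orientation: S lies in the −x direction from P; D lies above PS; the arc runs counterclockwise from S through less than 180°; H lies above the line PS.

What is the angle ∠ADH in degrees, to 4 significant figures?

67.28°

Checks: P.y = 0.00, S.y = 0.00 ✓; ∠(DS, SP) = 90.00° ✓; |DS| = 9.800 ✓; |DA| = 9.800 ✓; ∠(DA, AH) = 90.00° ✓; |AH| = 23.40 ✓; |PH| = 61.74 ✓.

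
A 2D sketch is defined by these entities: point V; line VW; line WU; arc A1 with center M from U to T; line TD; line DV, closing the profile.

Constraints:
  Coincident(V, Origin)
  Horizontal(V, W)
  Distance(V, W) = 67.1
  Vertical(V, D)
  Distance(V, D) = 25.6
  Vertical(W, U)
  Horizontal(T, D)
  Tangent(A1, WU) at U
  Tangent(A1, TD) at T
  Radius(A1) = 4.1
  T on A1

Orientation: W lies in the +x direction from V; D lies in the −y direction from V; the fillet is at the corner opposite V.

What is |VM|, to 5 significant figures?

66.568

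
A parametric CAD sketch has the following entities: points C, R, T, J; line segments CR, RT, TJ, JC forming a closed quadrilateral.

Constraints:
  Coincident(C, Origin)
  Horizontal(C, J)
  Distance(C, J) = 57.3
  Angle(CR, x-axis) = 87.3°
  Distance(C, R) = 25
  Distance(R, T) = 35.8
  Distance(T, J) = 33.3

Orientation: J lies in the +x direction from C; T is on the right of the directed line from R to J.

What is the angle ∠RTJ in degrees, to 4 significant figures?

125.4°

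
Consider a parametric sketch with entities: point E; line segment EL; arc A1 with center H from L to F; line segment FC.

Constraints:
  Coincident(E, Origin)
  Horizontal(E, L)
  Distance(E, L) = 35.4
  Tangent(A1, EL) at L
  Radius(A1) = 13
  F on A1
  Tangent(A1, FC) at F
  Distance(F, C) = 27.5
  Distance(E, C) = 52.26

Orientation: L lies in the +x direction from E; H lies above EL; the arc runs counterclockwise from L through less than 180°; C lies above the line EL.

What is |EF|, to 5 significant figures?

50.351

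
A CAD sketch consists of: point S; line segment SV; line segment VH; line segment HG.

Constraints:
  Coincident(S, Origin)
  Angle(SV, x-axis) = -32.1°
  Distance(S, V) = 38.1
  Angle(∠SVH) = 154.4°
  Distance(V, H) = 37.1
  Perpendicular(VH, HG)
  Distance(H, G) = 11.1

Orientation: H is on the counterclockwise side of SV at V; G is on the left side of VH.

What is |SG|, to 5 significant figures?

71.661

∠SVH = 154.4°, so VH runs at -32.1° + (180° − 154.4°) = -6.5000° from the x-axis; with |VH| = 37.1, H = V + 37.1·(cos -6.5000°, sin -6.5000°) = (69.137, -24.446). VH is perpendicular to HG; with |HG| = 11.1 on the left of VH, G = H + 11.1·(0.11320, 0.99357) = (70.393, -13.417). Then |SG| = |G − S| = 71.661.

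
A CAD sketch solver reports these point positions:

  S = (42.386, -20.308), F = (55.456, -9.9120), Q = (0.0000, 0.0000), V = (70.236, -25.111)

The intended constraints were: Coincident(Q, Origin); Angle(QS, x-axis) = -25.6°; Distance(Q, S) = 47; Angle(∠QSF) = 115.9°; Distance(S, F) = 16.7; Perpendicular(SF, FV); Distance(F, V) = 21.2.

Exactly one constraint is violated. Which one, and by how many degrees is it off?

Perpendicular(SF, FV) — off by 5.70°.

Q = (0.00, 0.00) ✓; QS at -25.60° ✓; |QS| = 47.00 ✓; ∠QSF = 115.9° ✓; |SF| = 16.70 ✓; ∠(SF, FV) = 84.30° ✗; |FV| = 21.20 ✓.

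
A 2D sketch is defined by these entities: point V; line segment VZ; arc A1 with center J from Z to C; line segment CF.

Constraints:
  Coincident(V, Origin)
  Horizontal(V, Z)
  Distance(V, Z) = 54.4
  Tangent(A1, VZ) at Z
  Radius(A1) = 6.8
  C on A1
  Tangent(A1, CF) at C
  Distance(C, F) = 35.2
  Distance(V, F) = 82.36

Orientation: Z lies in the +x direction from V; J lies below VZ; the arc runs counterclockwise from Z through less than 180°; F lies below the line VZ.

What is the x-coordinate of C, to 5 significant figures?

49.439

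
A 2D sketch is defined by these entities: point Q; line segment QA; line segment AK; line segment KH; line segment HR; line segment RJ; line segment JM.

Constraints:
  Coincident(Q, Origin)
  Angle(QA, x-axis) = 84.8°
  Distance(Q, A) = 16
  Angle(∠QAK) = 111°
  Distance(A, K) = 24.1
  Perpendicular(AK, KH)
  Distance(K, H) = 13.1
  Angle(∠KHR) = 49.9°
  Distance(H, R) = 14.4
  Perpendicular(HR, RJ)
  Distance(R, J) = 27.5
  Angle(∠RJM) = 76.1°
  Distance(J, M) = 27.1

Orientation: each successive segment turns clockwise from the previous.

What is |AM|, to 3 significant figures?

47.0

Q is at the origin; QA runs at 84.8° with length 16.0, so A = (1.45, 15.9). ∠QAK = 111.0° gives AK at 15.8° from the x-axis; with |AK| = 24.1, K = (24.6, 22.5). AK is perpendicular to KH, so KH runs at -74.2°; with |KH| = 13.1, H = (28.2, 9.89). ∠KHR = 49.9° gives HR at 156° from the x-axis; with |HR| = 14.4, R = (15.1, 15.8). HR is perpendicular to RJ, so RJ runs at 65.7°; with |RJ| = 27.5, J = (26.4, 40.9). ∠RJM = 76.1° gives JM at -38.2° from the x-axis; with |JM| = 27.1, M = (47.7, 24.1). Then |AM| = |M − A| = 47.0.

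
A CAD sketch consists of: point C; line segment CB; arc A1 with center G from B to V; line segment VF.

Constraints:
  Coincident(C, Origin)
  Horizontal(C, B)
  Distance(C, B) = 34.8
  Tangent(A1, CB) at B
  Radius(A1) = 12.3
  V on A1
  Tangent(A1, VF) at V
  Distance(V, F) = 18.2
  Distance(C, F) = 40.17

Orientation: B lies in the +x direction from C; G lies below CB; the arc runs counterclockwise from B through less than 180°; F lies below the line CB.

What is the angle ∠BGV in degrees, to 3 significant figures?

96.4°

Checks: |GV| = 12.30 ✓; ∠(GV, VF) = 90.00° ✓; |VF| = 18.20 ✓; |CF| = 40.17 ✓.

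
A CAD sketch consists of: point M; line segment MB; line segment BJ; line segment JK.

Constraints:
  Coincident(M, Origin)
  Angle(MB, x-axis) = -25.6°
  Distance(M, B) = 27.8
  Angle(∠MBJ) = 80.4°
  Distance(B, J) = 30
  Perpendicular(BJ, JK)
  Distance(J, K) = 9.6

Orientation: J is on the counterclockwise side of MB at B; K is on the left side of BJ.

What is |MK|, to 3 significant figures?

31.0

M is at the origin; MB runs at -25.6° with length 27.8, so B = 27.8·(cos -25.6°, sin -25.6°) = (25.1, -12.0). ∠MBJ = 80.4°, so BJ runs at -25.6° + (180° − 80.4°) = 74.0° from the x-axis; with |BJ| = 30.0, J = B + 30.0·(cos 74.0°, sin 74.0°) = (33.3, 16.8). BJ is perpendicular to JK; with |JK| = 9.6 on the left of BJ, K = J + 9.6·(-0.961, 0.276) = (24.1, 19.5). Then |MK| = |K − M| = 31.0.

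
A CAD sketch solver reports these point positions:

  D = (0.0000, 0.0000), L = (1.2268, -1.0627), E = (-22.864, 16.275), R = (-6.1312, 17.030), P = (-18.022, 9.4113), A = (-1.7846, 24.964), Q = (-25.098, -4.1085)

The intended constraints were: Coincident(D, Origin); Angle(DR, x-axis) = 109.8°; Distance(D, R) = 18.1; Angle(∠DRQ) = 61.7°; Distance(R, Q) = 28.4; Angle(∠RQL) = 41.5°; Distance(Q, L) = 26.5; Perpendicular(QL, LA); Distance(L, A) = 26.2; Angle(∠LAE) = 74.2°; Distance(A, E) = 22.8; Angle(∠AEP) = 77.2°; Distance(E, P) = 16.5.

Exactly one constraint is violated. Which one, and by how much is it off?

Distance(E, P) = 16.5 — off by 8.10.

D = (0.00, 0.00) ✓; DR at 109.8° ✓; |DR| = 18.10 ✓; ∠DRQ = 61.70° ✓; |RQ| = 28.40 ✓; ∠RQL = 41.50° ✓; |QL| = 26.50 ✓; ∠(QL, LA) = 90.00° ✓; |LA| = 26.20 ✓; ∠LAE = 74.20° ✓; |AE| = 22.80 ✓; ∠AEP = 77.20° ✓; |EP| = 8.400 ✗.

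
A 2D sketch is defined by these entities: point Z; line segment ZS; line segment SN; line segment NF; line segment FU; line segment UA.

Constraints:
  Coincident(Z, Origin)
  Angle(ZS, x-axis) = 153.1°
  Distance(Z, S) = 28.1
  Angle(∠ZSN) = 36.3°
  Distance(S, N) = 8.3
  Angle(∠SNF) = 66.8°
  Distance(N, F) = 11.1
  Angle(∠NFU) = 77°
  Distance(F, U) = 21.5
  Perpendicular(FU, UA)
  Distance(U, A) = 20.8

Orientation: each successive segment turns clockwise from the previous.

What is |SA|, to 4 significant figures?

19.31

Z is at the origin; ZS runs at 153.1° with length 28.1, so S = (-25.06, 12.71). ∠ZSN = 36.3° gives SN at 9.400° from the x-axis; with |SN| = 8.3, N = (-16.87, 14.07). ∠SNF = 66.8° gives NF at -103.8° from the x-axis; with |NF| = 11.1, F = (-19.52, 3.289). ∠NFU = 77.0° gives FU at 153.2° from the x-axis; with |FU| = 21.5, U = (-38.71, 12.98). FU is perpendicular to UA, so UA runs at 63.20°; with |UA| = 20.8, A = (-29.33, 31.55). Then |SA| = |A − S| = 19.31.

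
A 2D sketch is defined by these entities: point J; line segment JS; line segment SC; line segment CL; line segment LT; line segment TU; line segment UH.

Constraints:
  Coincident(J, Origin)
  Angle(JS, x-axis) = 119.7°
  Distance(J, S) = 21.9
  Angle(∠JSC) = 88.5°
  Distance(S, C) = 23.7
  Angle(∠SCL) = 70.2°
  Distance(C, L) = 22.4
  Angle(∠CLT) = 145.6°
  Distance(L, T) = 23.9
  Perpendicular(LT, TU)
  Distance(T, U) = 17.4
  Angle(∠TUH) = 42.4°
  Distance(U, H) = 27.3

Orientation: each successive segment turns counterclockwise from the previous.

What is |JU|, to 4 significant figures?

14.06

J is at the origin; JS runs at 119.7° with length 21.9, so S = (-10.85, 19.02). ∠JSC = 88.5° gives SC at -148.8° from the x-axis; with |SC| = 23.7, C = (-31.12, 6.746). ∠SCL = 70.2° gives CL at -39.00° from the x-axis; with |CL| = 22.4, L = (-13.71, -7.351). ∠CLT = 145.6° gives LT at -4.600° from the x-axis; with |LT| = 23.9, T = (10.11, -9.268). The perpendicularity gives TU at right angles to LT, so TU runs at 85.40°; with |TU| = 17.4, U = (11.50, 8.076). Then |JU| = |U − J| = 14.06.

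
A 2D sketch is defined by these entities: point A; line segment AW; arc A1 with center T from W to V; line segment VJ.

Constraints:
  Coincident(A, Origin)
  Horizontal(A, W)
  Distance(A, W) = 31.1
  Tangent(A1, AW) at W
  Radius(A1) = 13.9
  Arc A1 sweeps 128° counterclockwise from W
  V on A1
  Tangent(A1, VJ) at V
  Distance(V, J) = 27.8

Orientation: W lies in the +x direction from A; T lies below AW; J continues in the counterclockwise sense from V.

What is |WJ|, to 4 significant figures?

44.79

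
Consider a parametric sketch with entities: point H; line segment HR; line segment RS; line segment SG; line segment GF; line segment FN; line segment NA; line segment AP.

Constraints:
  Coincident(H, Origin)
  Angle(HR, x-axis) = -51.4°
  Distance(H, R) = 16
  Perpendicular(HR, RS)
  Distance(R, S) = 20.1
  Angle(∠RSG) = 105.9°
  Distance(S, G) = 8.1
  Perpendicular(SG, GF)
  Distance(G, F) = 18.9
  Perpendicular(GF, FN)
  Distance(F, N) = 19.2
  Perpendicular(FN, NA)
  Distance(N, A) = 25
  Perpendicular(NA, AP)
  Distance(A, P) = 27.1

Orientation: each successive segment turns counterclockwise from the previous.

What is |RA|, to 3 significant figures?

26.0

H is at the origin; HR runs at -51.4° with length 16.0, so R = (9.98, -12.5). HR is perpendicular to RS, so RS runs at 38.6°; with |RS| = 20.1, S = (25.7, 0.0357). ∠RSG = 105.9° gives SG at 113° from the x-axis; with |SG| = 8.1, G = (22.6, 7.51). SG ⟂ GF, so GF runs at -157°; with |GF| = 18.9, F = (5.13, 0.215). The perpendicularity gives FN at right angles to GF, so FN runs at -67.3°; with |FN| = 19.2, N = (12.5, -17.5). The perpendicularity gives NA at right angles to FN, so NA runs at 22.7°; with |NA| = 25.0, A = (35.6, -7.85). Then |RA| = |A − R| = 26.0.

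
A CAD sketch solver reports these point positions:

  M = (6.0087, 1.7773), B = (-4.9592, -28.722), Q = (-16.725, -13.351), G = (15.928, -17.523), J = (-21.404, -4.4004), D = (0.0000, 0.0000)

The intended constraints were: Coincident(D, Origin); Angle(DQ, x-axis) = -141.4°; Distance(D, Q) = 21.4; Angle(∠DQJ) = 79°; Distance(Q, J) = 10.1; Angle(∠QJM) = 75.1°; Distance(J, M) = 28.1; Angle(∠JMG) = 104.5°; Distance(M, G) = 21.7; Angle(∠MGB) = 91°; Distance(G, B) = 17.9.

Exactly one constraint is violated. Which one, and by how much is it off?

Distance(G, B) = 17.9 — off by 5.80.

D = (0.00, 0.00) ✓; DQ at -141.4° ✓; |DQ| = 21.40 ✓; ∠DQJ = 79.00° ✓; |QJ| = 10.10 ✓; ∠QJM = 75.10° ✓; |JM| = 28.10 ✓; ∠JMG = 104.5° ✓; |MG| = 21.70 ✓; ∠MGB = 91.00° ✓; |GB| = 23.70 ✗.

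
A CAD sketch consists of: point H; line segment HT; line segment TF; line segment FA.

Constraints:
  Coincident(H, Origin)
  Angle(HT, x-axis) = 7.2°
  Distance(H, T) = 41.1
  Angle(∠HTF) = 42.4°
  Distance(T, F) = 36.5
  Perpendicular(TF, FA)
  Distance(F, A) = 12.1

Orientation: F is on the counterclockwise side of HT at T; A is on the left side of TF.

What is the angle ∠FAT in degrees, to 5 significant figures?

71.659°

∠HTF = 42.4°, so TF runs at 7.2° + (180° − 42.4°) = 144.80° from the x-axis; with |TF| = 36.5, F = T + 36.5·(cos 144.80°, sin 144.80°) = (10.950, 26.191). TF is perpendicular to FA; with |FA| = 12.1 on the left of TF, A = F + 12.1·(-0.57643, -0.81714) = (3.9753, 16.304). Then cos ∠FAT = AF·AT / (|AF||AT|), giving 71.659°.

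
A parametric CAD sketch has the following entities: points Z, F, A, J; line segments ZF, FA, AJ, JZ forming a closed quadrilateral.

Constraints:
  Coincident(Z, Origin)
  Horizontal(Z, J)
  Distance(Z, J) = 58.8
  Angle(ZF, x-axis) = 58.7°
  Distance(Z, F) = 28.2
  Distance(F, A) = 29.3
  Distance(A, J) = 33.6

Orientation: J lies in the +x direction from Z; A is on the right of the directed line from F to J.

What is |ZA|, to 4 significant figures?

25.55

Checks: ZF at 58.70° ✓; |FA| = 29.30 ✓; |AJ| = 33.60 ✓.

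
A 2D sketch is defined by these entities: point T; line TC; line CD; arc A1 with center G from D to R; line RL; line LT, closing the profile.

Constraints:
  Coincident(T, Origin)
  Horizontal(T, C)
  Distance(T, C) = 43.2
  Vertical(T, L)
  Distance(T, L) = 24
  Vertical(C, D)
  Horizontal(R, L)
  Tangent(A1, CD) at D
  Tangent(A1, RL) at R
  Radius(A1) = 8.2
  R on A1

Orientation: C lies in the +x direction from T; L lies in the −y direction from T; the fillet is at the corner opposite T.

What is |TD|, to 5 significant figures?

45.999

T is at the origin; T and C share the same y with |TC| = 43.2 and C on the +x side, so C = (43.200, 0.0000). T and L share the same x with |TL| = 24.0 and L on the −y side, so L = (0.0000, -24.000). The virtual corner opposite T is at (43.200, -24.000). Tangency of A1 to CD means the radius GD is perpendicular to CD and tangency of A1 to RL means the radius GR is perpendicular to RL, with radius 8.2, so the center G sits 8.2 in from both sides at G = (35.000, -15.800). That places the tangent points at D = (43.200, -15.800) on CD and R = (35.000, -24.000) on RL. Then |TD| = |D − T| = 45.999.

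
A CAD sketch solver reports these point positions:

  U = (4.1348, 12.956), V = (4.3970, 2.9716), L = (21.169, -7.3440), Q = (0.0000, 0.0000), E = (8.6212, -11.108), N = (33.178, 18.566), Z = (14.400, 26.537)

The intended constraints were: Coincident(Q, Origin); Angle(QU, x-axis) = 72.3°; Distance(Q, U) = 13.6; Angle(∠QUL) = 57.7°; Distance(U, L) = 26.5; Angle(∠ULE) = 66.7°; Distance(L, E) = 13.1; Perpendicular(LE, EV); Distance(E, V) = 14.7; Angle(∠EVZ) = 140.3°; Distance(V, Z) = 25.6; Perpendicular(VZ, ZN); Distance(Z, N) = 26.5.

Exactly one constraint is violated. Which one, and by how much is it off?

Distance(Z, N) = 26.5 — off by 6.10.

Q = (0.00, 0.00) ✓; QU at 72.30° ✓; |QU| = 13.60 ✓; ∠QUL = 57.70° ✓; |UL| = 26.50 ✓; ∠ULE = 66.70° ✓; |LE| = 13.10 ✓; ∠(LE, EV) = 90.00° ✓; |EV| = 14.70 ✓; ∠EVZ = 140.3° ✓; |VZ| = 25.60 ✓; ∠(VZ, ZN) = 90.00° ✓; |ZN| = 20.40 ✗.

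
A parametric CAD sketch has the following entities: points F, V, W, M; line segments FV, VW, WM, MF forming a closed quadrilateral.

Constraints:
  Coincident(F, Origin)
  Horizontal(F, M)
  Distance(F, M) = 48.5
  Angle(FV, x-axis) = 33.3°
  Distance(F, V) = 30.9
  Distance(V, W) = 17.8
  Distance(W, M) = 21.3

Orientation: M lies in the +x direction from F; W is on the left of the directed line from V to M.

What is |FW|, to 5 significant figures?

47.916

Checks: |VW| = 17.80 ✓; |WM| = 21.30 ✓.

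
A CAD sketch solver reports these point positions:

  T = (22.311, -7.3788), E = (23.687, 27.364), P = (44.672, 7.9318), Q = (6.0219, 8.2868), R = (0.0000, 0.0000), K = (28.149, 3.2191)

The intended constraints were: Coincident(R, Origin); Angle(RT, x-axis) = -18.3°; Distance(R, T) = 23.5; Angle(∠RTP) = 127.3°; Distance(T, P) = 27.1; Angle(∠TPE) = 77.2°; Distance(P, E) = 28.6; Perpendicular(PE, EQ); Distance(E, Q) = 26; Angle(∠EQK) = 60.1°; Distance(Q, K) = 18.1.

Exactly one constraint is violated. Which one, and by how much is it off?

Distance(Q, K) = 18.1 — off by 4.60.

R = (0.00, 0.00) ✓; RT at -18.30° ✓; |RT| = 23.50 ✓; ∠RTP = 127.3° ✓; |TP| = 27.10 ✓; ∠TPE = 77.20° ✓; |PE| = 28.60 ✓; ∠(PE, EQ) = 90.00° ✓; |EQ| = 26.00 ✓; ∠EQK = 60.10° ✓; |QK| = 22.70 ✗.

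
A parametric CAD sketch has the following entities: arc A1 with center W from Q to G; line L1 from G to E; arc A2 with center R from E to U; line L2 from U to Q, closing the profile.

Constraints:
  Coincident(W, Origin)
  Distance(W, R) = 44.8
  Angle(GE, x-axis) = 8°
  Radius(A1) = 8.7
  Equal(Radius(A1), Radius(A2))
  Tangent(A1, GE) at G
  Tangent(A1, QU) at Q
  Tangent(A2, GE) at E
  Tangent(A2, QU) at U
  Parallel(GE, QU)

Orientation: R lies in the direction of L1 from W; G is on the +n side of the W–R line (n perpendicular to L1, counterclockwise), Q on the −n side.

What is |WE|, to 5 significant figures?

45.637

The slot axis is L1's direction at 8.0°, so u = (cos 8.0°, sin 8.0°) = (0.99027, 0.13917) and n = (−sin 8.0°, cos 8.0°) = (-0.13917, 0.99027). W is at the origin and R lies 44.8 along u from W, so R = 44.8·u = (44.364, 6.2350). Tangency of A1 to both parallel lines with radius 8.7 puts G and Q at W ± 8.7·n: G = (-1.2108, 8.6153), Q = (1.2108, -8.6153). Equal radii place E and U the same way about R: E = R + 8.7·n = (43.153, 14.850), U = R − 8.7·n = (45.575, -2.3804). Then |WE| = |E − W| = 45.637.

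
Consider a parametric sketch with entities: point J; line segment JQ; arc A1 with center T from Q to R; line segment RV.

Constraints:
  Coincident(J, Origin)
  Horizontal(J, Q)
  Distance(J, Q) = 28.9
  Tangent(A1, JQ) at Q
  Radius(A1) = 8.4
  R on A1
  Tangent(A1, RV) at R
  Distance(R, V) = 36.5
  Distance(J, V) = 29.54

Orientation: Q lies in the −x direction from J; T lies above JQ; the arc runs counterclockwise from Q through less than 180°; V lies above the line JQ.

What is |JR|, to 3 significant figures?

22.9

J is at the origin; JQ is horizontal with |JQ| = 28.9 and Q on the −x side, so Q = (-28.9, 0.00). Since A1 is tangent to JQ there, TQ ⟂ JQ, so T = Q + (0, 8.4) = (-28.9, 8.40). Since TR ⟂ RV (tangency), |TV| = √(8.4² + 36.5²) = 37.5 regardless of where R sits on A1. So V lies on both circle(J, 29.54) and circle(T, 37.5); the above-JQ intersection is V = (2.07, 29.5). R is the foot of the tangent from V: R = (-22.7, 2.69).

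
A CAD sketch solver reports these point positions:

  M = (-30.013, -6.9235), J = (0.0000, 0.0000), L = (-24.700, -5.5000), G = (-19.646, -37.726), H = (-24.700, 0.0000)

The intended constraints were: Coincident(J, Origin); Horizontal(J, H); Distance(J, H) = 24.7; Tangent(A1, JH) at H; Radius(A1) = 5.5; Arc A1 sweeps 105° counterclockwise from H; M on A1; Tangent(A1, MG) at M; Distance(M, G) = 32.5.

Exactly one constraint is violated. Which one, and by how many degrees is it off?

Tangent(A1, MG) at M — off by 3.60°.

J = (0.00, 0.00) ✓; J.y = 0.00, H.y = 0.00 ✓; |JH| = 24.70 ✓; ∠(LH, HJ) = 90.00° ✓; |LH| = 5.500 ✓; bearing(L→M) − bearing(L→H) = 105.0° ✓; |LM| = 5.500 ✓; ∠(LM, MG) = 86.40° ✗; |MG| = 32.50 ✓.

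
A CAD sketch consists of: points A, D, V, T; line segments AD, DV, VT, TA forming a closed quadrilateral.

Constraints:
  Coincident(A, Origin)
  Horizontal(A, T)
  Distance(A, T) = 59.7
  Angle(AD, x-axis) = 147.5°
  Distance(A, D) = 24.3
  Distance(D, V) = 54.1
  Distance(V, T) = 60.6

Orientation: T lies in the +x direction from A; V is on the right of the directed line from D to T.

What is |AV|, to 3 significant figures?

33.7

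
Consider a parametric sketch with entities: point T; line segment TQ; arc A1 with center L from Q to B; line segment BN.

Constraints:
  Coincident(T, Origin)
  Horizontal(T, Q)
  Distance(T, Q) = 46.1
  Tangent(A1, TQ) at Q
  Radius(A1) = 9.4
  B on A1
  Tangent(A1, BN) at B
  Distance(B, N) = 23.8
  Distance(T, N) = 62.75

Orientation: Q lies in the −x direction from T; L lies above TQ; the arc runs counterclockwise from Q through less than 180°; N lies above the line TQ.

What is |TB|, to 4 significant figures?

41.34

T is at the origin; TQ is horizontal with |TQ| = 46.1 and Q on the −x side, so Q = (-46.10, 0.000). The tangent condition forces LQ to be normal to TQ, so L = Q + (0, 9.4) = (-46.10, 9.400). Since LB ⟂ BN (tangency), |LN| = √(9.4² + 23.8²) = 25.59 regardless of where B sits on A1. So N lies on both circle(T, 62.75) and circle(L, 25.59); the above-TQ intersection is N = (-52.65, 34.14). B is the foot of the tangent from N: B = (-38.53, 14.98).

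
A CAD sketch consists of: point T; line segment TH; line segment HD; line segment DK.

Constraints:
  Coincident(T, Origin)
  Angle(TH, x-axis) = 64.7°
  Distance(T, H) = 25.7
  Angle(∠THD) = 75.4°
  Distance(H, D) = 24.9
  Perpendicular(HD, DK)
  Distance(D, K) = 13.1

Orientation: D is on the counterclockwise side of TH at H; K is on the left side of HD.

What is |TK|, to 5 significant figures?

21.861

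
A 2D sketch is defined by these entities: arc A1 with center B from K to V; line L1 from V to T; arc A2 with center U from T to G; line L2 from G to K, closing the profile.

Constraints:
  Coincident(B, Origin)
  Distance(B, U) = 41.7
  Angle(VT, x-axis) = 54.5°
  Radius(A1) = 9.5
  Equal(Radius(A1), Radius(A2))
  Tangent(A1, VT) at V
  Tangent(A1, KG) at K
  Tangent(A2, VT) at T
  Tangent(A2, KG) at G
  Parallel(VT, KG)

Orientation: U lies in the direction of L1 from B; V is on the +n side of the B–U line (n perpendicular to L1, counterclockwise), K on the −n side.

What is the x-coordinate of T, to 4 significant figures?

16.48

The slot axis is L1's direction at 54.5°, so u = (cos 54.5°, sin 54.5°) = (0.5807, 0.8141) and n = (−sin 54.5°, cos 54.5°) = (-0.8141, 0.5807). B is at the origin and U lies 41.7 along u from B, so U = 41.7·u = (24.22, 33.95). Tangency of A1 to both parallel lines with radius 9.5 puts V and K at B ± 9.5·n: V = (-7.734, 5.517), K = (7.734, -5.517). Equal radii place T and G the same way about U: T = U + 9.5·n = (16.48, 39.47), G = U − 9.5·n = (31.95, 28.43). So T.x = 16.48.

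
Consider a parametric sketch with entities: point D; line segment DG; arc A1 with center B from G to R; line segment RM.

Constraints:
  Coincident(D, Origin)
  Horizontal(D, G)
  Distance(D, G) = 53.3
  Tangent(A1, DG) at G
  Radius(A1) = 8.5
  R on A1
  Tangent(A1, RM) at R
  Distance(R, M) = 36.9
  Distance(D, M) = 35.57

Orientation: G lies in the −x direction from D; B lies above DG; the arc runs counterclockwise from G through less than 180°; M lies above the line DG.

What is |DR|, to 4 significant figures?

47.36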